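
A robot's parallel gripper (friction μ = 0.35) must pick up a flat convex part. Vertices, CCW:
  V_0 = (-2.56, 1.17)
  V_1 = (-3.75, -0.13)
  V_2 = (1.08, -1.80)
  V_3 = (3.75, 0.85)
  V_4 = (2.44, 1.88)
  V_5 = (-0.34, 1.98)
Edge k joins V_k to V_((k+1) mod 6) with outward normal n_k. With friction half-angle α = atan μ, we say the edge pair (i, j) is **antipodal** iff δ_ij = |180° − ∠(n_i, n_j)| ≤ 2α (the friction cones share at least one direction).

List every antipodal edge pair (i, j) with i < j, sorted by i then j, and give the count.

count = 4; pairs: (0,2), (1,3), (1,4), (2,5)

α = atan 0.35 = 19.29°;  2α = 38.58°
n_0 = (-0.7376, +0.6752)
n_1 = (-0.3268, -0.9451)
n_2 = (+0.7044, -0.7098)
n_3 = (+0.6181, +0.7861)
n_4 = (+0.0359, +0.9994)
n_5 = (-0.3428, +0.9394)
  (0,1): δ = 66.60°  ·
  (0,2): δ = 2.74°  ✓
  (0,3): δ = 94.29°  ·
  (0,4): δ = 130.41°  ·
  (0,5): δ = 152.52°  ·
  (1,2): δ = 116.14°  ·
  (1,3): δ = 19.10°  ✓
  (1,4): δ = 17.01°  ✓
  (1,5): δ = 39.12°  ·
  (2,3): δ = 82.96°  ·
  (2,4): δ = 46.84°  ·
  (2,5): δ = 24.74°  ✓
  (3,4): δ = 143.88°  ·
  (3,5): δ = 121.78°  ·
  (4,5): δ = 157.89°  ·
antipodal pairs: 4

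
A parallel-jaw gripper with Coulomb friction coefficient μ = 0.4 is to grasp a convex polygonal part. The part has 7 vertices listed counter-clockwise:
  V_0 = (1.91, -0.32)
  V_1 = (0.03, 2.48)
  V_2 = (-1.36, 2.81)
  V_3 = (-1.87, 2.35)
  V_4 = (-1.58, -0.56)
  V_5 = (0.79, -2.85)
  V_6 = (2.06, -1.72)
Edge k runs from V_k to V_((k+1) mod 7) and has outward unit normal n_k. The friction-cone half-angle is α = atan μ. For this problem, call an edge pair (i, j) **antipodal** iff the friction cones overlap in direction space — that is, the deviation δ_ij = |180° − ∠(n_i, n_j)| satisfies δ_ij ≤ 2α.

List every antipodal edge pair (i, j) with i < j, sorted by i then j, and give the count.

count = 6; pairs: (0,3), (0,4), (1,4), (2,5), (3,6), (4,6)

α = atan 0.4 = 21.80°;  2α = 43.60°
n_0 = (+0.8302, +0.5574)
n_1 = (+0.2310, +0.9730)
n_2 = (-0.6698, +0.7426)
n_3 = (-0.9951, -0.0992)
n_4 = (-0.6949, -0.7191)
n_5 = (+0.6647, -0.7471)
n_6 = (+0.9943, +0.1065)
  (0,1): δ = 137.23°  ·
  (0,2): δ = 81.83°  ·
  (0,3): δ = 28.19°  ✓
  (0,4): δ = 12.10°  ✓
  (0,5): δ = 97.78°  ·
  (0,6): δ = 152.24°  ·
  (1,2): δ = 124.60°  ·
  (1,3): δ = 70.95°  ·
  (1,4): δ = 30.66°  ✓
  (1,5): δ = 55.02°  ·
  (1,6): δ = 109.47°  ·
  (2,3): δ = 126.36°  ·
  (2,4): δ = 86.07°  ·
  (2,5): δ = 0.39°  ✓
  (2,6): δ = 54.07°  ·
  (3,4): δ = 139.71°  ·
  (3,5): δ = 54.03°  ·
  (3,6): δ = 0.42°  ✓
  (4,5): δ = 94.32°  ·
  (4,6): δ = 39.87°  ✓
  (5,6): δ = 125.55°  ·
antipodal pairs: 6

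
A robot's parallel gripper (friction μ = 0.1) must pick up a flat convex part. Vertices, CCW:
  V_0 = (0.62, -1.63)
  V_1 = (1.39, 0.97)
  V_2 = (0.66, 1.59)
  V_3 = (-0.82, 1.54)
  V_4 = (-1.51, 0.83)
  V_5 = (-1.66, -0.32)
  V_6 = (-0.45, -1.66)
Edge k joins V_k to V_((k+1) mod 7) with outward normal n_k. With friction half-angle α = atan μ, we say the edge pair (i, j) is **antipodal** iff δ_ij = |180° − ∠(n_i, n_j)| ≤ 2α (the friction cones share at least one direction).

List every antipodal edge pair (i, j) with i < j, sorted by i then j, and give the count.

α = atan 0.1 = 5.71°;  2α = 11.42°
n_0 = (+0.9588, -0.2840)
n_1 = (+0.6473, +0.7622)
n_2 = (-0.0338, +0.9994)
n_3 = (-0.7171, +0.6969)
n_4 = (-0.9916, +0.1293)
n_5 = (-0.7422, -0.6702)
n_6 = (+0.0280, -0.9996)
  (0,1): δ = 113.84°  ·
  (0,2): δ = 71.57°  ·
  (0,3): δ = 27.68°  ·
  (0,4): δ = 9.07°  ✓
  (0,5): δ = 58.58°  ·
  (0,6): δ = 108.10°  ·
  (1,2): δ = 137.72°  ·
  (1,3): δ = 93.84°  ·
  (1,4): δ = 57.09°  ·
  (1,5): δ = 7.58°  ✓
  (1,6): δ = 41.95°  ·
  (2,3): δ = 136.12°  ·
  (2,4): δ = 99.37°  ·
  (2,5): δ = 49.85°  ·
  (2,6): δ = 0.33°  ✓
  (3,4): δ = 143.25°  ·
  (3,5): δ = 93.74°  ·
  (3,6): δ = 44.21°  ·
  (4,5): δ = 130.49°  ·
  (4,6): δ = 80.96°  ·
  (5,6): δ = 130.48°  ·
antipodal pairs: 3

count = 3; pairs: (0,4), (1,5), (2,6)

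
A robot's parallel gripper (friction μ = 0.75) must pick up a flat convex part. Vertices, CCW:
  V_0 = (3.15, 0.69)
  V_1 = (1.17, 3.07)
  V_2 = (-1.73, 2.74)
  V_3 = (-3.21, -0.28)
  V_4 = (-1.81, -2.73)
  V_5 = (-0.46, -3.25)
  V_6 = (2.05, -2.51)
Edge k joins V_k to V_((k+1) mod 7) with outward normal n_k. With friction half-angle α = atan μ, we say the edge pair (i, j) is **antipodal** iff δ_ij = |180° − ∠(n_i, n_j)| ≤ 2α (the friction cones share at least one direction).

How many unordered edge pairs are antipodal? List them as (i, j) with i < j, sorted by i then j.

count = 11; pairs: (0,2), (0,3), (0,4), (0,5), (1,3), (1,4), (1,5), (1,6), (2,5), (2,6), (3,6)

α = atan 0.75 = 36.87°;  2α = 73.74°
n_0 = (+0.7688, +0.6395)
n_1 = (-0.1131, +0.9936)
n_2 = (-0.8980, +0.4401)
n_3 = (-0.8682, -0.4961)
n_4 = (-0.3594, -0.9332)
n_5 = (+0.2828, -0.9592)
n_6 = (+0.9457, -0.3251)
  (0,1): δ = 123.27°  ·
  (0,2): δ = 65.87°  ✓
  (0,3): δ = 10.01°  ✓
  (0,4): δ = 29.18°  ✓
  (0,5): δ = 66.67°  ✓
  (0,6): δ = 121.27°  ·
  (1,2): δ = 122.60°  ·
  (1,3): δ = 66.75°  ✓
  (1,4): δ = 27.56°  ✓
  (1,5): δ = 9.93°  ✓
  (1,6): δ = 64.54°  ✓
  (2,3): δ = 124.15°  ·
  (2,4): δ = 84.96°  ·
  (2,5): δ = 47.47°  ✓
  (2,6): δ = 7.14°  ✓
  (3,4): δ = 140.81°  ·
  (3,5): δ = 103.32°  ·
  (3,6): δ = 48.72°  ✓
  (4,5): δ = 142.51°  ·
  (4,6): δ = 87.90°  ·
  (5,6): δ = 125.40°  ·
antipodal pairs: 11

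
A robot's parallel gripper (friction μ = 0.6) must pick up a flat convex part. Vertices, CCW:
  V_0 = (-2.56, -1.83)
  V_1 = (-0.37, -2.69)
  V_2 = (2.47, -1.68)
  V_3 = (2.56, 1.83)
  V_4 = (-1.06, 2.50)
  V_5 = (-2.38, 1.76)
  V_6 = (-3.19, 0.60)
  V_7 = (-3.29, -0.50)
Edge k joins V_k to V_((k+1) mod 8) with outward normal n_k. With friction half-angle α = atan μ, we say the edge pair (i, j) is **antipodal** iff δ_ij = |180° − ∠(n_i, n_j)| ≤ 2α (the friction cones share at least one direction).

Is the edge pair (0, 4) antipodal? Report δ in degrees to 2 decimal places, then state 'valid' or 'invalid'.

δ = 50.71°, valid

α = atan 0.6 = 30.96°;  2α = 61.93°
edge 0: e_0 = (+2.19, -0.86);  n_0 = (-0.3655, -0.9308)
edge 4: e_4 = (-1.32, -0.74);  n_4 = (-0.4890, +0.8723)
∠(n_0, n_4) = 129.29°
δ = |180° − 129.29°| = 50.71°
50.71° ≤ 2α = 61.93°  →  valid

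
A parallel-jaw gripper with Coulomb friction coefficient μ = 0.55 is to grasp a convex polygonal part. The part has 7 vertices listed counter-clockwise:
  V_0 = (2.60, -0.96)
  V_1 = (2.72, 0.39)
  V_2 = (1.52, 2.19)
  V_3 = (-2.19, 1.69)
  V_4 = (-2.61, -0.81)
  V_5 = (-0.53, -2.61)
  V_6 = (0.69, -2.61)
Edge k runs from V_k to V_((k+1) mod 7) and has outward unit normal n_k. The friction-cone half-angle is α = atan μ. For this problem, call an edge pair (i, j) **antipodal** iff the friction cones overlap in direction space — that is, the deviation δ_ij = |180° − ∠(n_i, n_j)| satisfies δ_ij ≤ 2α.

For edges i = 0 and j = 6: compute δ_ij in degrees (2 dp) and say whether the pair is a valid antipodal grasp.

δ = 135.90°, invalid

α = atan 0.55 = 28.81°;  2α = 57.62°
edge 0: e_0 = (+0.12, +1.35);  n_0 = (+0.9961, -0.0885)
edge 6: e_6 = (+1.91, +1.65);  n_6 = (+0.6537, -0.7567)
∠(n_0, n_6) = 44.10°
δ = |180° − 44.10°| = 135.90°
135.90° > 2α = 57.62°  →  invalid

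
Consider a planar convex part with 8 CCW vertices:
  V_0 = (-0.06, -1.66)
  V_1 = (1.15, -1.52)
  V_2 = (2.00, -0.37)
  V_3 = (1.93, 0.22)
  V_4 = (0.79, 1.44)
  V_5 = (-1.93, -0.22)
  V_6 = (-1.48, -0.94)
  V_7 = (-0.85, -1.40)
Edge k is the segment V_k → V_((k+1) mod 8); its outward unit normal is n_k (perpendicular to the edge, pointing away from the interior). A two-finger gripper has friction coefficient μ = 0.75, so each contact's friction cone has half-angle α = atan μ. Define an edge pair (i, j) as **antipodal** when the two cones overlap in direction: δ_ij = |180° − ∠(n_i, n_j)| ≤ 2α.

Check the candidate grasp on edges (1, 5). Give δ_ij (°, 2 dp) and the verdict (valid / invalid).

δ = 68.47°, valid

α = atan 0.75 = 36.87°;  2α = 73.74°
edge 1: e_1 = (+0.85, +1.15);  n_1 = (+0.8042, -0.5944)
edge 5: e_5 = (+0.45, -0.72);  n_5 = (-0.8480, -0.5300)
∠(n_1, n_5) = 111.53°
δ = |180° − 111.53°| = 68.47°
68.47° ≤ 2α = 73.74°  →  valid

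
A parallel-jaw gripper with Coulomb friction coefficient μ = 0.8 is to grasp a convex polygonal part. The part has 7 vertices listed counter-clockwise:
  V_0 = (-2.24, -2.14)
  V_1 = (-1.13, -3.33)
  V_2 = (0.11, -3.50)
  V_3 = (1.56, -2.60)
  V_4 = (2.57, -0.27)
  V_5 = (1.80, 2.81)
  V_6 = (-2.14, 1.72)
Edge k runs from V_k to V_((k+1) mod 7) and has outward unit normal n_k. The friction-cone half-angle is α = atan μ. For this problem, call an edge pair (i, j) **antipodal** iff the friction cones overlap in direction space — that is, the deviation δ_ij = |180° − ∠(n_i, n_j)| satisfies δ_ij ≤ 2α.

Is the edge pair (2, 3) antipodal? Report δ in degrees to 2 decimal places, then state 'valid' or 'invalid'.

α = atan 0.8 = 38.66°;  2α = 77.32°
edge 2: e_2 = (+1.45, +0.90);  n_2 = (+0.5274, -0.8496)
edge 3: e_3 = (+1.01, +2.33);  n_3 = (+0.9175, -0.3977)
∠(n_2, n_3) = 34.74°
δ = |180° − 34.74°| = 145.26°
145.26° > 2α = 77.32°  →  invalid

δ = 145.26°, invalid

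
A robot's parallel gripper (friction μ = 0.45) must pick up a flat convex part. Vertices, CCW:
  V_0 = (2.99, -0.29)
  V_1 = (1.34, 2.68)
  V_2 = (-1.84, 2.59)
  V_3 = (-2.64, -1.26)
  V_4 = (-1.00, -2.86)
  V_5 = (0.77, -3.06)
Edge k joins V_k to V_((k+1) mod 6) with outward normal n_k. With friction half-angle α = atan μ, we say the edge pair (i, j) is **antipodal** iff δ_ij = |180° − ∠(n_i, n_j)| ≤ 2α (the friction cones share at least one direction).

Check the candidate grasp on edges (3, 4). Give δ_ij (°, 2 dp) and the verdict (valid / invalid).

α = atan 0.45 = 24.23°;  2α = 48.46°
edge 3: e_3 = (+1.64, -1.60);  n_3 = (-0.6983, -0.7158)
edge 4: e_4 = (+1.77, -0.20);  n_4 = (-0.1123, -0.9937)
∠(n_3, n_4) = 37.85°
δ = |180° − 37.85°| = 142.15°
142.15° > 2α = 48.46°  →  invalid

δ = 142.15°, invalid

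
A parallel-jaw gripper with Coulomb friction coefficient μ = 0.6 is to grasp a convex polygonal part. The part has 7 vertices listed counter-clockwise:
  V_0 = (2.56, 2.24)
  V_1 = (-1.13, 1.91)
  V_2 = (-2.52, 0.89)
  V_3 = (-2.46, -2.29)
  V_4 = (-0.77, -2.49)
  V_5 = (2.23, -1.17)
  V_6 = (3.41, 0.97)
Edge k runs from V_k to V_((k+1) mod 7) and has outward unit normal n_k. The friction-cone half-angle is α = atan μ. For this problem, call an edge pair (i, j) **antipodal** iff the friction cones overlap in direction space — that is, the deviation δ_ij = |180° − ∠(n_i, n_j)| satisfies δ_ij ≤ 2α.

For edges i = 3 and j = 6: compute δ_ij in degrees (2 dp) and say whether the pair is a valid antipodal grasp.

α = atan 0.6 = 30.96°;  2α = 61.93°
edge 3: e_3 = (+1.69, -0.20);  n_3 = (-0.1175, -0.9931)
edge 6: e_6 = (-0.85, +1.27);  n_6 = (+0.8310, +0.5562)
∠(n_3, n_6) = 130.54°
δ = |180° − 130.54°| = 49.46°
49.46° ≤ 2α = 61.93°  →  valid

δ = 49.46°, valid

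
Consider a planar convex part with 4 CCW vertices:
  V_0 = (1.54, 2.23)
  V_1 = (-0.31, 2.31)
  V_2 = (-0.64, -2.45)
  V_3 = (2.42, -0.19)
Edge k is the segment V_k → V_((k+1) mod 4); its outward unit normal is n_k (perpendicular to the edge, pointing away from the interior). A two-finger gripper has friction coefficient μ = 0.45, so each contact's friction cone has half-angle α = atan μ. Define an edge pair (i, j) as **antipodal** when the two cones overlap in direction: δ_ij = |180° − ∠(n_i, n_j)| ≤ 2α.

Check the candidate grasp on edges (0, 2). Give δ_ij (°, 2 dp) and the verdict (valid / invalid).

α = atan 0.45 = 24.23°;  2α = 48.46°
edge 0: e_0 = (-1.85, +0.08);  n_0 = (+0.0432, +0.9991)
edge 2: e_2 = (+3.06, +2.26);  n_2 = (+0.5941, -0.8044)
∠(n_0, n_2) = 141.08°
δ = |180° − 141.08°| = 38.92°
38.92° ≤ 2α = 48.46°  →  valid

δ = 38.92°, valid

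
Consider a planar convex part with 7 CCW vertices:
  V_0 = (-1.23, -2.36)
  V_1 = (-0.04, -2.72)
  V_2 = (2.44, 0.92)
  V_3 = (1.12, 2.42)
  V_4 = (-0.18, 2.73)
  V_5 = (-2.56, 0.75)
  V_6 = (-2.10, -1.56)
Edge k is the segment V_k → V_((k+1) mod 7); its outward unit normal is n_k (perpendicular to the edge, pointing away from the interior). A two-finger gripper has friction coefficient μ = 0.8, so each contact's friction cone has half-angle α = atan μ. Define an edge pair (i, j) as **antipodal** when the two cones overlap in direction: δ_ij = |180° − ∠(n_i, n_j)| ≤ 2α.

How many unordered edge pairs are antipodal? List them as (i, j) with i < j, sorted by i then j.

α = atan 0.8 = 38.66°;  2α = 77.32°
n_0 = (-0.2896, -0.9572)
n_1 = (+0.8264, -0.5631)
n_2 = (+0.7507, +0.6606)
n_3 = (+0.2320, +0.9727)
n_4 = (-0.6395, +0.7688)
n_5 = (-0.9807, -0.1953)
n_6 = (-0.6769, -0.7361)
  (0,1): δ = 107.44°  ·
  (0,2): δ = 31.82°  ✓
  (0,3): δ = 3.42°  ✓
  (0,4): δ = 56.59°  ✓
  (0,5): δ = 118.09°  ·
  (0,6): δ = 154.23°  ·
  (1,2): δ = 104.38°  ·
  (1,3): δ = 69.15°  ✓
  (1,4): δ = 15.97°  ✓
  (1,5): δ = 45.53°  ✓
  (1,6): δ = 81.67°  ·
  (2,3): δ = 144.76°  ·
  (2,4): δ = 91.59°  ·
  (2,5): δ = 30.09°  ✓
  (2,6): δ = 6.05°  ✓
  (3,4): δ = 126.83°  ·
  (3,5): δ = 65.33°  ✓
  (3,6): δ = 29.19°  ✓
  (4,5): δ = 118.50°  ·
  (4,6): δ = 82.36°  ·
  (5,6): δ = 143.86°  ·
antipodal pairs: 10

count = 10; pairs: (0,2), (0,3), (0,4), (1,3), (1,4), (1,5), (2,5), (2,6), (3,5), (3,6)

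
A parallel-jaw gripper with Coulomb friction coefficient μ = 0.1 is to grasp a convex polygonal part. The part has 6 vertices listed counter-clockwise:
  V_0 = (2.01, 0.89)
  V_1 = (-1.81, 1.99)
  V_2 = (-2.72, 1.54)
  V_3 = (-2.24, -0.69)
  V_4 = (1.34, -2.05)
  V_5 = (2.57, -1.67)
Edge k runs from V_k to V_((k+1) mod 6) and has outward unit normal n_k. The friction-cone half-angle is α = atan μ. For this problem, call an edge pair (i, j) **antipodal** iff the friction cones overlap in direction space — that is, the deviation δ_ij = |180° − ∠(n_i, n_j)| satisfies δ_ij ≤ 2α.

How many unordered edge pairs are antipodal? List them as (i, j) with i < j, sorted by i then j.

α = atan 0.1 = 5.71°;  2α = 11.42°
n_0 = (+0.2767, +0.9610)
n_1 = (-0.4433, +0.8964)
n_2 = (-0.9776, -0.2104)
n_3 = (-0.3551, -0.9348)
n_4 = (+0.2952, -0.9554)
n_5 = (+0.9769, +0.2137)
  (0,1): δ = 137.62°  ·
  (0,2): δ = 61.79°  ·
  (0,3): δ = 4.74°  ✓
  (0,4): δ = 33.23°  ·
  (0,5): δ = 118.40°  ·
  (1,2): δ = 104.17°  ·
  (1,3): δ = 47.11°  ·
  (1,4): δ = 9.14°  ✓
  (1,5): δ = 76.03°  ·
  (2,3): δ = 122.95°  ·
  (2,4): δ = 84.98°  ·
  (2,5): δ = 0.19°  ✓
  (3,4): δ = 142.03°  ·
  (3,5): δ = 56.86°  ·
  (4,5): δ = 94.83°  ·
antipodal pairs: 3

count = 3; pairs: (0,3), (1,4), (2,5)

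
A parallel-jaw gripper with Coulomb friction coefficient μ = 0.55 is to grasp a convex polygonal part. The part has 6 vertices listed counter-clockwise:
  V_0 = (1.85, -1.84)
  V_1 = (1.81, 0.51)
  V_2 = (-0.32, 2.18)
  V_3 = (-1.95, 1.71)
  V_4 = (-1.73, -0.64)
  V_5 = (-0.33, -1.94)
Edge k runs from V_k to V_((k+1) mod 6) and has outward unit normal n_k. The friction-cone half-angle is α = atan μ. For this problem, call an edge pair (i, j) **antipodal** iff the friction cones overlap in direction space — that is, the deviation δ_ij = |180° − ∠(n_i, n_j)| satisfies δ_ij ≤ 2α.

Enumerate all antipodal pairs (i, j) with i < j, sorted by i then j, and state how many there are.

count = 6; pairs: (0,3), (0,4), (1,3), (1,4), (1,5), (2,5)

α = atan 0.55 = 28.81°;  2α = 57.62°
n_0 = (+0.9999, +0.0170)
n_1 = (+0.6170, +0.7870)
n_2 = (-0.2771, +0.9609)
n_3 = (-0.9956, -0.0932)
n_4 = (-0.6805, -0.7328)
n_5 = (+0.0458, -0.9989)
  (0,1): δ = 129.07°  ·
  (0,2): δ = 74.89°  ·
  (0,3): δ = 4.37°  ✓
  (0,4): δ = 46.15°  ✓
  (0,5): δ = 91.65°  ·
  (1,2): δ = 125.82°  ·
  (1,3): δ = 46.55°  ✓
  (1,4): δ = 4.78°  ✓
  (1,5): δ = 40.72°  ✓
  (2,3): δ = 100.74°  ·
  (2,4): δ = 58.96°  ·
  (2,5): δ = 13.46°  ✓
  (3,4): δ = 138.23°  ·
  (3,5): δ = 92.72°  ·
  (4,5): δ = 134.49°  ·
antipodal pairs: 6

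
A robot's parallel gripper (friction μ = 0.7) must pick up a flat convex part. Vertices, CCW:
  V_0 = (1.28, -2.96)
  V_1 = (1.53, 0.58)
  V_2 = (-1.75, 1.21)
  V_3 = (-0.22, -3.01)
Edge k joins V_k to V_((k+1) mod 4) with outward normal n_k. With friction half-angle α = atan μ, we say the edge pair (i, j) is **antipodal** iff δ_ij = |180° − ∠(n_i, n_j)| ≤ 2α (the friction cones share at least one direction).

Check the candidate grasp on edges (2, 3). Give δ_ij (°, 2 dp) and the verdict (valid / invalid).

α = atan 0.7 = 34.99°;  2α = 69.98°
edge 2: e_2 = (+1.53, -4.22);  n_2 = (-0.9401, -0.3408)
edge 3: e_3 = (+1.50, +0.05);  n_3 = (+0.0333, -0.9994)
∠(n_2, n_3) = 71.98°
δ = |180° − 71.98°| = 108.02°
108.02° > 2α = 69.98°  →  invalid

δ = 108.02°, invalid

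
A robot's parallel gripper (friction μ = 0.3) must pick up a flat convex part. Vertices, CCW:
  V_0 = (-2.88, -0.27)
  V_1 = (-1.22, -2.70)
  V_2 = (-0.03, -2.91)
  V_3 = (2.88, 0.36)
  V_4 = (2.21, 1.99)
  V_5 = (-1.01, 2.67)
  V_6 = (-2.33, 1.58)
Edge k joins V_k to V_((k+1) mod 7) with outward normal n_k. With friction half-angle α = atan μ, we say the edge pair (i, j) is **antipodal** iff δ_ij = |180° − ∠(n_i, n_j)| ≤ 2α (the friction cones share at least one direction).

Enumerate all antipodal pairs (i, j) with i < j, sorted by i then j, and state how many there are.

count = 4; pairs: (0,3), (1,4), (2,5), (2,6)

α = atan 0.3 = 16.70°;  2α = 33.40°
n_0 = (-0.8257, -0.5641)
n_1 = (-0.1738, -0.9848)
n_2 = (+0.7470, -0.6648)
n_3 = (+0.9249, +0.3802)
n_4 = (+0.2066, +0.9784)
n_5 = (-0.6367, +0.7711)
n_6 = (-0.9585, +0.2850)
  (0,1): δ = 134.35°  ·
  (0,2): δ = 76.00°  ·
  (0,3): δ = 11.99°  ✓
  (0,4): δ = 43.74°  ·
  (0,5): δ = 95.21°  ·
  (0,6): δ = 129.10°  ·
  (1,2): δ = 121.66°  ·
  (1,3): δ = 57.65°  ·
  (1,4): δ = 1.92°  ✓
  (1,5): δ = 49.56°  ·
  (1,6): δ = 83.45°  ·
  (2,3): δ = 115.99°  ·
  (2,4): δ = 60.26°  ·
  (2,5): δ = 8.79°  ✓
  (2,6): δ = 25.11°  ✓
  (3,4): δ = 124.27°  ·
  (3,5): δ = 72.80°  ·
  (3,6): δ = 38.90°  ·
  (4,5): δ = 128.53°  ·
  (4,6): δ = 94.63°  ·
  (5,6): δ = 146.11°  ·
antipodal pairs: 4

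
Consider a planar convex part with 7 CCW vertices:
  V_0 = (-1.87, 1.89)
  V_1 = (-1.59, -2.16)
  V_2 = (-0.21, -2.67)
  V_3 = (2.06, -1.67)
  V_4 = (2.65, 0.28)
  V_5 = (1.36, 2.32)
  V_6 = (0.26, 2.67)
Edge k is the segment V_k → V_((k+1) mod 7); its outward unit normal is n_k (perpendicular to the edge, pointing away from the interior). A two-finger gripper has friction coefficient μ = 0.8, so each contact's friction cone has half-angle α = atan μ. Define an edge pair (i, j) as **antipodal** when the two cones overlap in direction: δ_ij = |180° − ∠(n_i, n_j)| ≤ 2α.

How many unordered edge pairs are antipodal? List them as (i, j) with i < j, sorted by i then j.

α = atan 0.8 = 38.66°;  2α = 77.32°
n_0 = (-0.9976, -0.0690)
n_1 = (-0.3467, -0.9380)
n_2 = (+0.4031, -0.9151)
n_3 = (+0.9571, -0.2896)
n_4 = (+0.8452, +0.5345)
n_5 = (+0.3032, +0.9529)
n_6 = (-0.3439, +0.9390)
  (0,1): δ = 114.24°  ·
  (0,2): δ = 70.18°  ✓
  (0,3): δ = 20.79°  ✓
  (0,4): δ = 28.35°  ✓
  (0,5): δ = 68.39°  ✓
  (0,6): δ = 106.16°  ·
  (1,2): δ = 135.94°  ·
  (1,3): δ = 86.55°  ·
  (1,4): δ = 37.41°  ✓
  (1,5): δ = 2.63°  ✓
  (1,6): δ = 40.40°  ✓
  (2,3): δ = 130.61°  ·
  (2,4): δ = 81.47°  ·
  (2,5): δ = 41.42°  ✓
  (2,6): δ = 3.66°  ✓
  (3,4): δ = 130.86°  ·
  (3,5): δ = 90.82°  ·
  (3,6): δ = 53.05°  ✓
  (4,5): δ = 139.96°  ·
  (4,6): δ = 102.19°  ·
  (5,6): δ = 142.24°  ·
antipodal pairs: 10

count = 10; pairs: (0,2), (0,3), (0,4), (0,5), (1,4), (1,5), (1,6), (2,5), (2,6), (3,6)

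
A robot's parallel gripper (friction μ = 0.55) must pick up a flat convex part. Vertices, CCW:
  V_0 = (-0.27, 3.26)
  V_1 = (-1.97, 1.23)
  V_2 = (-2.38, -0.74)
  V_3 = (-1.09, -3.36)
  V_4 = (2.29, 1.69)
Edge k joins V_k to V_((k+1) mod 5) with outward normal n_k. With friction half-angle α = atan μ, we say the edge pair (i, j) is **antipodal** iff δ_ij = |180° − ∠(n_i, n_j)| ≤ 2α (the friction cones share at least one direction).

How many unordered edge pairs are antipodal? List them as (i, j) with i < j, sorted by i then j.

α = atan 0.55 = 28.81°;  2α = 57.62°
n_0 = (-0.7667, +0.6420)
n_1 = (-0.9790, +0.2038)
n_2 = (-0.8971, -0.4417)
n_3 = (+0.8310, -0.5562)
n_4 = (+0.5228, +0.8525)
  (0,1): δ = 151.81°  ·
  (0,2): δ = 113.84°  ·
  (0,3): δ = 6.15°  ✓
  (0,4): δ = 98.42°  ·
  (1,2): δ = 142.03°  ·
  (1,3): δ = 22.04°  ✓
  (1,4): δ = 70.24°  ·
  (2,3): δ = 60.01°  ·
  (2,4): δ = 32.27°  ✓
  (3,4): δ = 87.73°  ·
antipodal pairs: 3

count = 3; pairs: (0,3), (1,3), (2,4)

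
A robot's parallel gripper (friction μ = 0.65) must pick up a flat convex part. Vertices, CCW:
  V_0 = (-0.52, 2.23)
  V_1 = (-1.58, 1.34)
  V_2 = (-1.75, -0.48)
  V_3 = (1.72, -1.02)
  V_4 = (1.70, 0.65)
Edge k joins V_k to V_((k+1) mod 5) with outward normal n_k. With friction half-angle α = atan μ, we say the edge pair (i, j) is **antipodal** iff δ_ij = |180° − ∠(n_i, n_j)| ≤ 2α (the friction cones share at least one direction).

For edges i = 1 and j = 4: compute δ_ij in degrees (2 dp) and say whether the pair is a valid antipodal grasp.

α = atan 0.65 = 33.02°;  2α = 66.05°
edge 1: e_1 = (-0.17, -1.82);  n_1 = (-0.9957, +0.0930)
edge 4: e_4 = (-2.22, +1.58);  n_4 = (+0.5798, +0.8147)
∠(n_1, n_4) = 120.10°
δ = |180° − 120.10°| = 59.90°
59.90° ≤ 2α = 66.05°  →  valid

δ = 59.90°, valid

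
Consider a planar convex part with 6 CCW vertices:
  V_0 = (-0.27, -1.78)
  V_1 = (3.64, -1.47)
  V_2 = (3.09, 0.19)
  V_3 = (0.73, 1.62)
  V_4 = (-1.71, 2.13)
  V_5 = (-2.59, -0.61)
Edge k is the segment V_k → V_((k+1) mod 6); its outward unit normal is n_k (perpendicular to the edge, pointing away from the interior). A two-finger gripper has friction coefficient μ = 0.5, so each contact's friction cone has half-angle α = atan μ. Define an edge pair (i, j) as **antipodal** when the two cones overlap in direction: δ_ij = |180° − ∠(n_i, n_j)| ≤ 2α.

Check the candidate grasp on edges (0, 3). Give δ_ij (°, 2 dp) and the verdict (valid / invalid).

δ = 16.34°, valid

α = atan 0.5 = 26.57°;  2α = 53.13°
edge 0: e_0 = (+3.91, +0.31);  n_0 = (+0.0790, -0.9969)
edge 3: e_3 = (-2.44, +0.51);  n_3 = (+0.2046, +0.9788)
∠(n_0, n_3) = 163.66°
δ = |180° − 163.66°| = 16.34°
16.34° ≤ 2α = 53.13°  →  valid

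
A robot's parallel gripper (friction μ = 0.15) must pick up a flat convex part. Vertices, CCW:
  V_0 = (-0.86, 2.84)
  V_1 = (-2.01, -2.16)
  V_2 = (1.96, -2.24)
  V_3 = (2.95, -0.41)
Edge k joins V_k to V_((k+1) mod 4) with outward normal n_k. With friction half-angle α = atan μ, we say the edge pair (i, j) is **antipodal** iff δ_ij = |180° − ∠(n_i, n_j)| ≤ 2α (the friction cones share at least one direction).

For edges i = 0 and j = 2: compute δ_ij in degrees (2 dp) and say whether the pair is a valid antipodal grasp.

δ = 15.46°, valid

α = atan 0.15 = 8.53°;  2α = 17.06°
edge 0: e_0 = (-1.15, -5.00);  n_0 = (-0.9746, +0.2241)
edge 2: e_2 = (+0.99, +1.83);  n_2 = (+0.8795, -0.4758)
∠(n_0, n_2) = 164.54°
δ = |180° − 164.54°| = 15.46°
15.46° ≤ 2α = 17.06°  →  valid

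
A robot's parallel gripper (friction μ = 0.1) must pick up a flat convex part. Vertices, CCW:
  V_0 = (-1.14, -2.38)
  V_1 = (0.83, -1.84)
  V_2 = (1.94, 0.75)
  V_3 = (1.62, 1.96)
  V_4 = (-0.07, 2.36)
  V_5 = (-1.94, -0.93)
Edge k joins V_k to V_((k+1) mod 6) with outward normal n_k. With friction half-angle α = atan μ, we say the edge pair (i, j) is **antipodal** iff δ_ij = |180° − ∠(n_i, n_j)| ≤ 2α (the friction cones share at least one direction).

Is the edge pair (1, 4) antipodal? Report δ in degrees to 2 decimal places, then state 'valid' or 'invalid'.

α = atan 0.1 = 5.71°;  2α = 11.42°
edge 1: e_1 = (+1.11, +2.59);  n_1 = (+0.9191, -0.3939)
edge 4: e_4 = (-1.87, -3.29);  n_4 = (-0.8694, +0.4941)
∠(n_1, n_4) = 173.59°
δ = |180° − 173.59°| = 6.41°
6.41° ≤ 2α = 11.42°  →  valid

δ = 6.41°, valid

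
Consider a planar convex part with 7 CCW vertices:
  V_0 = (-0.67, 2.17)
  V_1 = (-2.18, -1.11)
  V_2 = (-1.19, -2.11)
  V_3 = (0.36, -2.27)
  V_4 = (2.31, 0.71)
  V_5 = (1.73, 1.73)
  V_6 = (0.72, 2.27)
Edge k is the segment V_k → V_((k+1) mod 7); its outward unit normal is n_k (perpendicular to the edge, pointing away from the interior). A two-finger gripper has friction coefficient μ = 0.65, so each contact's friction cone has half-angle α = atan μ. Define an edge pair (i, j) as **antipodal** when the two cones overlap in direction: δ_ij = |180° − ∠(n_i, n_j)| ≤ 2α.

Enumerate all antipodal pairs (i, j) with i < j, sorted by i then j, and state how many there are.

α = atan 0.65 = 33.02°;  2α = 66.05°
n_0 = (-0.9084, +0.4182)
n_1 = (-0.7107, -0.7035)
n_2 = (-0.1027, -0.9947)
n_3 = (+0.8368, -0.5476)
n_4 = (+0.8693, +0.4943)
n_5 = (+0.4715, +0.8819)
n_6 = (-0.0718, +0.9974)
  (0,1): δ = 110.57°  ·
  (0,2): δ = 71.17°  ·
  (0,3): δ = 8.48°  ✓
  (0,4): δ = 54.34°  ✓
  (0,5): δ = 86.59°  ·
  (0,6): δ = 118.83°  ·
  (1,2): δ = 140.61°  ·
  (1,3): δ = 77.91°  ·
  (1,4): δ = 15.09°  ✓
  (1,5): δ = 17.16°  ✓
  (1,6): δ = 49.40°  ✓
  (2,3): δ = 117.31°  ·
  (2,4): δ = 54.48°  ✓
  (2,5): δ = 22.24°  ✓
  (2,6): δ = 10.01°  ✓
  (3,4): δ = 117.18°  ·
  (3,5): δ = 84.93°  ·
  (3,6): δ = 52.69°  ✓
  (4,5): δ = 147.76°  ·
  (4,6): δ = 115.51°  ·
  (5,6): δ = 147.75°  ·
antipodal pairs: 9

count = 9; pairs: (0,3), (0,4), (1,4), (1,5), (1,6), (2,4), (2,5), (2,6), (3,6)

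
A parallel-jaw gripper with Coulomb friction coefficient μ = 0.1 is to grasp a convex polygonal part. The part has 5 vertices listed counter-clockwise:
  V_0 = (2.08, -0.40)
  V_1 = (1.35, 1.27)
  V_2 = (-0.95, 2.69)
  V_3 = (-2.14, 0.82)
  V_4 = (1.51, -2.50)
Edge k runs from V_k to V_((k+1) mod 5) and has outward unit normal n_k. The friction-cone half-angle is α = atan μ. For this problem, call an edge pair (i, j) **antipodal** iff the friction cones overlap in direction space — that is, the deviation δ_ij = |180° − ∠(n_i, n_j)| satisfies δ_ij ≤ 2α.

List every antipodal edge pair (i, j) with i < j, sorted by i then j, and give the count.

count = 1; pairs: (1,3)

α = atan 0.1 = 5.71°;  2α = 11.42°
n_0 = (+0.9163, +0.4005)
n_1 = (+0.5253, +0.8509)
n_2 = (-0.8437, +0.5369)
n_3 = (-0.6729, -0.7398)
n_4 = (+0.9651, -0.2620)
  (0,1): δ = 145.30°  ·
  (0,2): δ = 56.08°  ·
  (0,3): δ = 24.10°  ·
  (0,4): δ = 141.20°  ·
  (1,2): δ = 90.78°  ·
  (1,3): δ = 10.60°  ✓
  (1,4): δ = 106.50°  ·
  (2,3): δ = 99.82°  ·
  (2,4): δ = 17.29°  ·
  (3,4): δ = 62.90°  ·
antipodal pairs: 1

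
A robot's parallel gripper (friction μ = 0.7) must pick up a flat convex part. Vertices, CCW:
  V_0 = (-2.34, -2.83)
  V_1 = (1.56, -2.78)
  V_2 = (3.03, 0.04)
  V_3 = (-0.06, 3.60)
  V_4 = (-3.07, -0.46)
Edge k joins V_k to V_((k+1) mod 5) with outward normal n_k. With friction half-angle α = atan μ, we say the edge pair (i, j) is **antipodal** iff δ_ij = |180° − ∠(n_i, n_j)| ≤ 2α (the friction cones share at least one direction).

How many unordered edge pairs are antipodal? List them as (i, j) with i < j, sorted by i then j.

count = 5; pairs: (0,2), (0,3), (1,3), (1,4), (2,4)

α = atan 0.7 = 34.99°;  2α = 69.98°
n_0 = (+0.0128, -0.9999)
n_1 = (+0.8868, -0.4622)
n_2 = (+0.7552, +0.6555)
n_3 = (-0.8033, +0.5956)
n_4 = (-0.9557, -0.2944)
  (0,1): δ = 118.27°  ·
  (0,2): δ = 49.78°  ✓
  (0,3): δ = 52.71°  ✓
  (0,4): δ = 106.39°  ·
  (1,2): δ = 111.51°  ·
  (1,3): δ = 9.02°  ✓
  (1,4): δ = 44.65°  ✓
  (2,3): δ = 77.51°  ·
  (2,4): δ = 23.84°  ✓
  (3,4): δ = 126.33°  ·
antipodal pairs: 5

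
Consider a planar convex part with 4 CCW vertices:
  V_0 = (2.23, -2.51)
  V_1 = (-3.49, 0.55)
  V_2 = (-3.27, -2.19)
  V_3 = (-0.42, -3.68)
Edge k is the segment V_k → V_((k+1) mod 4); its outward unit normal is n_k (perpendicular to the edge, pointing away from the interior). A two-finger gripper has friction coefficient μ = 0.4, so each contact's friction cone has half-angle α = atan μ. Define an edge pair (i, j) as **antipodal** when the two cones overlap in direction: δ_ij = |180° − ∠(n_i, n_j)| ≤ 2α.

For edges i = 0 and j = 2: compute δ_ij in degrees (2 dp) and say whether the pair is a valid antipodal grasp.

δ = 0.54°, valid

α = atan 0.4 = 21.80°;  2α = 43.60°
edge 0: e_0 = (-5.72, +3.06);  n_0 = (+0.4717, +0.8818)
edge 2: e_2 = (+2.85, -1.49);  n_2 = (-0.4633, -0.8862)
∠(n_0, n_2) = 179.46°
δ = |180° − 179.46°| = 0.54°
0.54° ≤ 2α = 43.60°  →  valid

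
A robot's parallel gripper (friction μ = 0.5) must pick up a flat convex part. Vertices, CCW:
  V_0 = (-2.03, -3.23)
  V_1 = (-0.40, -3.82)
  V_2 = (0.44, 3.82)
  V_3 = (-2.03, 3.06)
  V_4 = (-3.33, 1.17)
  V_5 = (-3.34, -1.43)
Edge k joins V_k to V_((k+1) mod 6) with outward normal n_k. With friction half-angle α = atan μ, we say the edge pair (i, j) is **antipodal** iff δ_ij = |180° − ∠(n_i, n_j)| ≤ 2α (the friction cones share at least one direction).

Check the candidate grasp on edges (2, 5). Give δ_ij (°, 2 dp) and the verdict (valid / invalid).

δ = 71.06°, invalid

α = atan 0.5 = 26.57°;  2α = 53.13°
edge 2: e_2 = (-2.47, -0.76);  n_2 = (-0.2941, +0.9558)
edge 5: e_5 = (+1.31, -1.80);  n_5 = (-0.8085, -0.5884)
∠(n_2, n_5) = 108.94°
δ = |180° − 108.94°| = 71.06°
71.06° > 2α = 53.13°  →  invalid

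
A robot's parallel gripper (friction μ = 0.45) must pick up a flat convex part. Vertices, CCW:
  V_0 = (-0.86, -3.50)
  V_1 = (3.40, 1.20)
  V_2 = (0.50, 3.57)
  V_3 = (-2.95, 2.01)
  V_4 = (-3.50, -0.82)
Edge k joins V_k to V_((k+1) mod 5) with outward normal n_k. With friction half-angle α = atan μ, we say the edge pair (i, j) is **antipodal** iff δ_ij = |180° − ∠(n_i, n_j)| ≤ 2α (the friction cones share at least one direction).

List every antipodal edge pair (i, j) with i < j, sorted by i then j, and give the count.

count = 3; pairs: (0,2), (0,3), (1,4)

α = atan 0.45 = 24.23°;  2α = 48.46°
n_0 = (+0.7409, -0.6716)
n_1 = (+0.6328, +0.7743)
n_2 = (-0.4120, +0.9112)
n_3 = (-0.9816, +0.1908)
n_4 = (-0.7124, -0.7018)
  (0,1): δ = 87.07°  ·
  (0,2): δ = 23.48°  ✓
  (0,3): δ = 31.19°  ✓
  (0,4): δ = 86.76°  ·
  (1,2): δ = 116.41°  ·
  (1,3): δ = 61.74°  ·
  (1,4): δ = 6.17°  ✓
  (2,3): δ = 125.33°  ·
  (2,4): δ = 69.76°  ·
  (3,4): δ = 124.43°  ·
antipodal pairs: 3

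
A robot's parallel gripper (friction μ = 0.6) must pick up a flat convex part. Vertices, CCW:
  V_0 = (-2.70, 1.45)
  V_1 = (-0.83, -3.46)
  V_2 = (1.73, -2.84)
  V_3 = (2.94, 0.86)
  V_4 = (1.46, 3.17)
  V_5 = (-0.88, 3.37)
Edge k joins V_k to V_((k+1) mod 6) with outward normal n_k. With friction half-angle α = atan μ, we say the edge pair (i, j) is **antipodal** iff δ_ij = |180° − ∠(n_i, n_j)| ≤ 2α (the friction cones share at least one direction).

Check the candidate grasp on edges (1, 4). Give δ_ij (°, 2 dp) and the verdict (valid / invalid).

δ = 18.50°, valid

α = atan 0.6 = 30.96°;  2α = 61.93°
edge 1: e_1 = (+2.56, +0.62);  n_1 = (+0.2354, -0.9719)
edge 4: e_4 = (-2.34, +0.20);  n_4 = (+0.0852, +0.9964)
∠(n_1, n_4) = 161.50°
δ = |180° − 161.50°| = 18.50°
18.50° ≤ 2α = 61.93°  →  valid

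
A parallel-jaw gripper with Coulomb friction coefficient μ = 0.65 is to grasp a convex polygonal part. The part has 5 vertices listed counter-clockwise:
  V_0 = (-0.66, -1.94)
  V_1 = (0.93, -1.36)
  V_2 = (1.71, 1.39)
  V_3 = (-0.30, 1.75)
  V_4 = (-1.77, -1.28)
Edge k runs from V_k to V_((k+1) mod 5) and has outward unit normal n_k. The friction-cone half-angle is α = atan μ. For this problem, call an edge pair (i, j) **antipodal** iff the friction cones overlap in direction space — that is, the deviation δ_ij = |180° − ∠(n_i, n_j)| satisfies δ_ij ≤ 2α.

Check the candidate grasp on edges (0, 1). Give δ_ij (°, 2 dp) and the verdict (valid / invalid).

α = atan 0.65 = 33.02°;  2α = 66.05°
edge 0: e_0 = (+1.59, +0.58);  n_0 = (+0.3427, -0.9394)
edge 1: e_1 = (+0.78, +2.75);  n_1 = (+0.9621, -0.2729)
∠(n_0, n_1) = 54.12°
δ = |180° − 54.12°| = 125.88°
125.88° > 2α = 66.05°  →  invalid

δ = 125.88°, invalid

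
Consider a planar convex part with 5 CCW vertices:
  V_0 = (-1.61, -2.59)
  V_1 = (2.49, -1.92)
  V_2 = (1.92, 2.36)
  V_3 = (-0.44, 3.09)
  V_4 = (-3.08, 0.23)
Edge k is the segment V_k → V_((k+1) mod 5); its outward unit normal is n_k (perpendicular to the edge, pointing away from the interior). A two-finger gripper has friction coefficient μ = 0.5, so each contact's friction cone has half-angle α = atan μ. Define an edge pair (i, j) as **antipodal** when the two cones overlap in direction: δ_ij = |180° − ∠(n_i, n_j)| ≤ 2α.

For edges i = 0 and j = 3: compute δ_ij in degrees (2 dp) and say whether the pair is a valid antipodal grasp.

α = atan 0.5 = 26.57°;  2α = 53.13°
edge 0: e_0 = (+4.10, +0.67);  n_0 = (+0.1613, -0.9869)
edge 3: e_3 = (-2.64, -2.86);  n_3 = (-0.7348, +0.6783)
∠(n_0, n_3) = 141.99°
δ = |180° − 141.99°| = 38.01°
38.01° ≤ 2α = 53.13°  →  valid

δ = 38.01°, valid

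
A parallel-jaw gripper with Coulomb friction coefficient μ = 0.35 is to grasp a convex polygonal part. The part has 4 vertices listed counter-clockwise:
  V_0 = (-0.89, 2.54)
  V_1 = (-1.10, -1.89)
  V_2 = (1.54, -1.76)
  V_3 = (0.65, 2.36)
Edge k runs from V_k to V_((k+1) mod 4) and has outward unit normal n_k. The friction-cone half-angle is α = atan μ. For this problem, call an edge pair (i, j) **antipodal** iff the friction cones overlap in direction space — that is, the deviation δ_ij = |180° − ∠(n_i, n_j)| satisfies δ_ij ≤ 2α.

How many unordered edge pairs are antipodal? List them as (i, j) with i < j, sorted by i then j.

α = atan 0.35 = 19.29°;  2α = 38.58°
n_0 = (-0.9989, +0.0474)
n_1 = (+0.0492, -0.9988)
n_2 = (+0.9775, +0.2111)
n_3 = (+0.1161, +0.9932)
  (0,1): δ = 84.47°  ·
  (0,2): δ = 14.90°  ✓
  (0,3): δ = 86.05°  ·
  (1,2): δ = 80.63°  ·
  (1,3): δ = 9.49°  ✓
  (2,3): δ = 108.86°  ·
antipodal pairs: 2

count = 2; pairs: (0,2), (1,3)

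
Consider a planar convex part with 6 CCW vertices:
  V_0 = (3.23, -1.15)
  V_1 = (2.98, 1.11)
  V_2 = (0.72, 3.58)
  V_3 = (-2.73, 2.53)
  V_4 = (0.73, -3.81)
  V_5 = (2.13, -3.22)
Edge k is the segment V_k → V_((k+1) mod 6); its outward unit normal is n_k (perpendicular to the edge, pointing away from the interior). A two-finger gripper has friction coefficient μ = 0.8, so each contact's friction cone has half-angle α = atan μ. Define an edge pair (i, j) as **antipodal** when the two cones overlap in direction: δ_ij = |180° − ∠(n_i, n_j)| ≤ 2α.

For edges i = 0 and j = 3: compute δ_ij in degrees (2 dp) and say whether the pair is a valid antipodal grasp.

α = atan 0.8 = 38.66°;  2α = 77.32°
edge 0: e_0 = (-0.25, +2.26);  n_0 = (+0.9939, +0.1099)
edge 3: e_3 = (+3.46, -6.34);  n_3 = (-0.8778, -0.4790)
∠(n_0, n_3) = 157.69°
δ = |180° − 157.69°| = 22.31°
22.31° ≤ 2α = 77.32°  →  valid

δ = 22.31°, valid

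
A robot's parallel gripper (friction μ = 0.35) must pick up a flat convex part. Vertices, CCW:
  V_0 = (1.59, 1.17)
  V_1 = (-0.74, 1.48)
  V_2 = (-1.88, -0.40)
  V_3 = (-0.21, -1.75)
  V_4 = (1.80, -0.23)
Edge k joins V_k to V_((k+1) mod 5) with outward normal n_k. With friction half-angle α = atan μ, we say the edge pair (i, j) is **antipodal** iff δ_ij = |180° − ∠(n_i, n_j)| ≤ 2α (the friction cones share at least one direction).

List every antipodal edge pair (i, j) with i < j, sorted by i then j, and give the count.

count = 2; pairs: (0,2), (1,3)

α = atan 0.35 = 19.29°;  2α = 38.58°
n_0 = (+0.1319, +0.9913)
n_1 = (-0.8551, +0.5185)
n_2 = (-0.6287, -0.7777)
n_3 = (+0.6032, -0.7976)
n_4 = (+0.9889, +0.1483)
  (0,1): δ = 113.65°  ·
  (0,2): δ = 31.37°  ✓
  (0,3): δ = 44.68°  ·
  (0,4): δ = 106.11°  ·
  (1,2): δ = 97.72°  ·
  (1,3): δ = 21.67°  ✓
  (1,4): δ = 39.76°  ·
  (2,3): δ = 103.95°  ·
  (2,4): δ = 42.52°  ·
  (3,4): δ = 118.57°  ·
antipodal pairs: 2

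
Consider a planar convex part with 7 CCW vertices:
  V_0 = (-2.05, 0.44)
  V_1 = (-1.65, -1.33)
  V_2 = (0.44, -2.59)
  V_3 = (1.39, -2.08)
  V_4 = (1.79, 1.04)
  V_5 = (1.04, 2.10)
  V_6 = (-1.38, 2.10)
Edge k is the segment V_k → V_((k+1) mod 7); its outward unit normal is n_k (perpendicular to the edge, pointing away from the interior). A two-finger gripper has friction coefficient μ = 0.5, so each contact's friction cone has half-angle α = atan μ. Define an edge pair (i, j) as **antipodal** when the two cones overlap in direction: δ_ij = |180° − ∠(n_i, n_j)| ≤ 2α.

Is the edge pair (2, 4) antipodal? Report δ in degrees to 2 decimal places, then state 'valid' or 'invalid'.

δ = 82.95°, invalid

α = atan 0.5 = 26.57°;  2α = 53.13°
edge 2: e_2 = (+0.95, +0.51);  n_2 = (+0.4730, -0.8811)
edge 4: e_4 = (-0.75, +1.06);  n_4 = (+0.8163, +0.5776)
∠(n_2, n_4) = 97.05°
δ = |180° − 97.05°| = 82.95°
82.95° > 2α = 53.13°  →  invalid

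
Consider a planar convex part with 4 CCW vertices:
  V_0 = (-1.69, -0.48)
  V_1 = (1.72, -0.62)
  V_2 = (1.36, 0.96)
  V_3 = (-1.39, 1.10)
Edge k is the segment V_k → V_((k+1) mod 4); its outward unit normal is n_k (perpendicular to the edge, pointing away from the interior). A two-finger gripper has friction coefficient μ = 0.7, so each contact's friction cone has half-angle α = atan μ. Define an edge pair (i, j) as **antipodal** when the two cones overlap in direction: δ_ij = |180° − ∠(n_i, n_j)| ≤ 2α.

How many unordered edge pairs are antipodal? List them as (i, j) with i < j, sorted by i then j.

α = atan 0.7 = 34.99°;  2α = 69.98°
n_0 = (-0.0410, -0.9992)
n_1 = (+0.9750, +0.2222)
n_2 = (+0.0508, +0.9987)
n_3 = (-0.9824, +0.1865)
  (0,1): δ = 74.81°  ·
  (0,2): δ = 0.56°  ✓
  (0,3): δ = 81.60°  ·
  (1,2): δ = 105.75°  ·
  (1,3): δ = 23.59°  ✓
  (2,3): δ = 97.84°  ·
antipodal pairs: 2

count = 2; pairs: (0,2), (1,3)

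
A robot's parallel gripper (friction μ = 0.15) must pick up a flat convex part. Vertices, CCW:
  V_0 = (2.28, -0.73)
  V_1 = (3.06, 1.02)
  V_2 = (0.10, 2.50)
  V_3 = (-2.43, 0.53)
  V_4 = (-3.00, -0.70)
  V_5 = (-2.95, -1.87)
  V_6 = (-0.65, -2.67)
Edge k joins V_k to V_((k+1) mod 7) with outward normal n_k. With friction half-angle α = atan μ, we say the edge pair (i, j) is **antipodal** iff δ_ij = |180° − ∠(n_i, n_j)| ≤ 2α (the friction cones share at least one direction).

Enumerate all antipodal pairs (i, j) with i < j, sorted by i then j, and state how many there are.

α = atan 0.15 = 8.53°;  2α = 17.06°
n_0 = (+0.9134, -0.4071)
n_1 = (+0.4472, +0.8944)
n_2 = (-0.6144, +0.7890)
n_3 = (-0.9073, +0.4205)
n_4 = (-0.9991, -0.0427)
n_5 = (-0.3285, -0.9445)
n_6 = (+0.5521, -0.8338)
  (0,1): δ = 92.54°  ·
  (0,2): δ = 28.07°  ·
  (0,3): δ = 0.84°  ✓
  (0,4): δ = 26.47°  ·
  (0,5): δ = 94.84°  ·
  (0,6): δ = 147.53°  ·
  (1,2): δ = 115.53°  ·
  (1,3): δ = 88.30°  ·
  (1,4): δ = 60.99°  ·
  (1,5): δ = 7.39°  ✓
  (1,6): δ = 60.07°  ·
  (2,3): δ = 152.77°  ·
  (2,4): δ = 125.46°  ·
  (2,5): δ = 57.09°  ·
  (2,6): δ = 4.40°  ✓
  (3,4): δ = 152.69°  ·
  (3,5): δ = 84.32°  ·
  (3,6): δ = 31.63°  ·
  (4,5): δ = 111.63°  ·
  (4,6): δ = 58.94°  ·
  (5,6): δ = 127.31°  ·
antipodal pairs: 3

count = 3; pairs: (0,3), (1,5), (2,6)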